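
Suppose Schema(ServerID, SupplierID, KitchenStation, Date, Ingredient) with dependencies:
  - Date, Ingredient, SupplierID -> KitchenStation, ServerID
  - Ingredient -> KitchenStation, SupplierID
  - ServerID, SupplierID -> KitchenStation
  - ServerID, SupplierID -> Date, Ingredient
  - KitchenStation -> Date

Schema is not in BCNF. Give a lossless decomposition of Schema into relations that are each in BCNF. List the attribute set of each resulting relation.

{Date, KitchenStation}; {Ingredient, KitchenStation, ServerID, SupplierID}

Candidate keys of the original relation: {Ingredient}, {ServerID, SupplierID}.
{Date, Ingredient, KitchenStation, ServerID, SupplierID}: {KitchenStation} determines {Date, KitchenStation} here but is not a superkey — split on KitchenStation -> Date, giving {Date, KitchenStation} and {Ingredient, KitchenStation, ServerID, SupplierID}.
{Date, KitchenStation} is in BCNF.
{Ingredient, KitchenStation, ServerID, SupplierID} is in BCNF.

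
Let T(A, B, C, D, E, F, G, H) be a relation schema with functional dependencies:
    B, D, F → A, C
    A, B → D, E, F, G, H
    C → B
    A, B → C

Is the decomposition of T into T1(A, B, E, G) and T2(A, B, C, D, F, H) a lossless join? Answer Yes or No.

T1 ∩ T2 = {A, B}; its closure under F is {A, B, C, D, E, F, G, H}.
Since T1 ⊆ {A, B, C, D, E, F, G, H}, the intersection is a superkey of T1; the decomposition is lossless.

Yes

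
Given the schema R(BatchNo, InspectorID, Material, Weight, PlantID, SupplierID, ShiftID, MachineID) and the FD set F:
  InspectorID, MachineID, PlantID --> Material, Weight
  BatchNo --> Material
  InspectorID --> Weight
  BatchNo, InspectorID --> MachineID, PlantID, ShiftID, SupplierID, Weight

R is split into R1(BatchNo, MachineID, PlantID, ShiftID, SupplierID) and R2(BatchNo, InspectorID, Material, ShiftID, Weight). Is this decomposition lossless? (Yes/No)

Common attributes: {BatchNo, ShiftID}; their closure is {BatchNo, Material, ShiftID}.
Neither R1 nor R2 is contained in that closure, so the decomposition is lossy.

No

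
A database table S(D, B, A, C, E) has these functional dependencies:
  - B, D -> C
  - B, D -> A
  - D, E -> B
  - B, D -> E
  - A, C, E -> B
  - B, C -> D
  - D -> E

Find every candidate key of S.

{D}⁺ = {A, B, C, D, E} — all of the relation — so {D} is a candidate key.
{B, C}⁺ = {A, B, C, D, E} — all of the relation — so {B, C} is a candidate key.
{A, C, E}⁺ = {A, B, C, D, E} — all of the relation — so {A, C, E} is a candidate key.
Any other superkey properly contains one of these, so there are no further candidate keys.

{A, C, E}, {B, C}, {D}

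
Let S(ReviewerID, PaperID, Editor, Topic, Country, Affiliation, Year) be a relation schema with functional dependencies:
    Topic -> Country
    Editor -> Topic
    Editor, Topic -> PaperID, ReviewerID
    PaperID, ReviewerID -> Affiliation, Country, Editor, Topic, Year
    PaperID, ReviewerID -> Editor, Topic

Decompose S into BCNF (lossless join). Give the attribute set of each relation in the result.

Candidate keys of the original relation: {Editor}, {PaperID, ReviewerID}.
Within {Affiliation, Country, Editor, PaperID, ReviewerID, Topic, Year}: {Topic}⁺ ∩ {Affiliation, Country, Editor, PaperID, ReviewerID, Topic, Year} = {Country, Topic}, not the whole set, so Topic -> Country violates BCNF; decompose into {Country, Topic} and {Affiliation, Editor, PaperID, ReviewerID, Topic, Year}.
{Country, Topic}: every determinant is a superkey — BCNF.
{Affiliation, Editor, PaperID, ReviewerID, Topic, Year}: every determinant is a superkey — BCNF.

{Affiliation, Editor, PaperID, ReviewerID, Topic, Year}; {Country, Topic}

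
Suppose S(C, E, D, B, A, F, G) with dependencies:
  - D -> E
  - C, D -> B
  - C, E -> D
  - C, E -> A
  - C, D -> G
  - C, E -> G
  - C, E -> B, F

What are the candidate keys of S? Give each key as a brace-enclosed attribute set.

{C, D}, {C, E}

No FD produces {C}, so it must be in every candidate key.
{C, D} is a candidate key since {C, D}⁺ = {A, B, C, D, E, F, G} covers every attribute.
{C, E} is a candidate key since {C, E}⁺ = {A, B, C, D, E, F, G} covers every attribute.
No proper subset of any of these is a key, and no other minimal superkey exists.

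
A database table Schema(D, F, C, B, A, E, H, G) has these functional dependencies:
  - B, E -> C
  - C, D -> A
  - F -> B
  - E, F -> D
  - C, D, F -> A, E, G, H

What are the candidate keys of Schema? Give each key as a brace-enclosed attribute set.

{C, D, F}, {E, F}

{F} never appears on the right of any FD, so every key must include it.
{E, F}⁺ = {A, B, C, D, E, F, G, H} — all of the relation — so {E, F} is a candidate key.
{C, D, F}⁺ = {A, B, C, D, E, F, G, H} — all of the relation — so {C, D, F} is a candidate key.
Any other superkey properly contains one of these, so there are no further candidate keys.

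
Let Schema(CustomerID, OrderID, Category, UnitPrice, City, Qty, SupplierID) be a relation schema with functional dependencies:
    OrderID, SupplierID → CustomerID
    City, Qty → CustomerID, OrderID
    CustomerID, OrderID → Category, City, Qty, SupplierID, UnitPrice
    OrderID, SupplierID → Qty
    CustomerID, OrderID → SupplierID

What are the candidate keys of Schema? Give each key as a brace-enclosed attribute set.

{City, Qty}, {CustomerID, OrderID}, {OrderID, SupplierID}

{City, Qty}⁺ = {Category, City, CustomerID, OrderID, Qty, SupplierID, UnitPrice} — all of the relation — so {City, Qty} is a candidate key.
{CustomerID, OrderID}⁺ = {Category, City, CustomerID, OrderID, Qty, SupplierID, UnitPrice} — all of the relation — so {CustomerID, OrderID} is a candidate key.
{OrderID, SupplierID}⁺ = {Category, City, CustomerID, OrderID, Qty, SupplierID, UnitPrice} — all of the relation — so {OrderID, SupplierID} is a candidate key.
Any other superkey properly contains one of these, so there are no further candidate keys.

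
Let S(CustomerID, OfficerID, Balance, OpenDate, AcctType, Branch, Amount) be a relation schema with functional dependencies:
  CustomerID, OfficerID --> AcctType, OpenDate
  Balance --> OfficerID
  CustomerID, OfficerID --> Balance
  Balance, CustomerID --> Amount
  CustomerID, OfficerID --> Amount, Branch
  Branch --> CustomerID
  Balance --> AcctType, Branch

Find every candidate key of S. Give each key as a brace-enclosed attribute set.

{Balance}, {Branch, OfficerID}, {CustomerID, OfficerID}

{Balance}⁺ = {AcctType, Amount, Balance, Branch, CustomerID, OfficerID, OpenDate}, which is every attribute, so {Balance} is a candidate key.
{Branch, OfficerID}⁺ = {AcctType, Amount, Balance, Branch, CustomerID, OfficerID, OpenDate}, which is every attribute, so {Branch, OfficerID} is a candidate key.
{CustomerID, OfficerID}⁺ = {AcctType, Amount, Balance, Branch, CustomerID, OfficerID, OpenDate}, which is every attribute, so {CustomerID, OfficerID} is a candidate key.
Any other superkey properly contains one of these, so there are no further candidate keys.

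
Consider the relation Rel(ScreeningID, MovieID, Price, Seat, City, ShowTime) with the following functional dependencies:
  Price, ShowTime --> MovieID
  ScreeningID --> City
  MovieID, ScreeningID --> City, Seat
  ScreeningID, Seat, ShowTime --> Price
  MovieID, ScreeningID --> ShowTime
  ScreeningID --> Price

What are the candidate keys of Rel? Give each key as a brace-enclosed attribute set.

{ScreeningID} never appears on the right of any FD, so every key must include it.
{MovieID, ScreeningID}⁺ = {City, MovieID, Price, ScreeningID, Seat, ShowTime}, which is every attribute, so {MovieID, ScreeningID} is a candidate key.
{ScreeningID, ShowTime}⁺ = {City, MovieID, Price, ScreeningID, Seat, ShowTime}, which is every attribute, so {ScreeningID, ShowTime} is a candidate key.
No proper subset of any of these is a key, and no other minimal superkey exists.

{MovieID, ScreeningID}, {ScreeningID, ShowTime}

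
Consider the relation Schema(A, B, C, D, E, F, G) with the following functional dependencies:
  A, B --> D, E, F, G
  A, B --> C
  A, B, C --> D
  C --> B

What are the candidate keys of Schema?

{A, B}, {A, C}

{A} never appears on the right of any FD, so every key must include it.
{A, B}⁺ = {A, B, C, D, E, F, G} — all of the relation — so {A, B} is a candidate key.
{A, C}⁺ = {A, B, C, D, E, F, G} — all of the relation — so {A, C} is a candidate key.
No proper subset of any of these is a key, and no other minimal superkey exists.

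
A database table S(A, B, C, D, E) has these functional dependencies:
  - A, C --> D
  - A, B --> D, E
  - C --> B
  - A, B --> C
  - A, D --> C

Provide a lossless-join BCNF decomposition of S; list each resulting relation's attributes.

{A, C, D, E}; {B, C}

Candidate keys of the original relation: {A, B}, {A, C}, {A, D}.
Within {A, B, C, D, E}: {C}⁺ ∩ {A, B, C, D, E} = {B, C}, not the whole set, so C --> B violates BCNF; decompose into {B, C} and {A, C, D, E}.
{B, C} is in BCNF.
{A, C, D, E} is in BCNF.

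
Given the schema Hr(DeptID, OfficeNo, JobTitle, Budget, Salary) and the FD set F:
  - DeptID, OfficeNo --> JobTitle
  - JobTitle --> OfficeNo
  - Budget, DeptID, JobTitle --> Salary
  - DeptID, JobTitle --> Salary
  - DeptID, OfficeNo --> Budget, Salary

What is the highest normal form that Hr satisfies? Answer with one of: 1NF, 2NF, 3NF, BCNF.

Candidate keys: {DeptID, JobTitle}, {DeptID, OfficeNo}. Prime attributes: {DeptID, JobTitle, OfficeNo}.
JobTitle --> OfficeNo: {JobTitle}⁺ = {JobTitle, OfficeNo}, which is not all of the attributes, so the left side is not a superkey — BCNF is violated.
Its right-hand attributes {OfficeNo} are all prime, as are those of every other non-superkey FD — the relation is in 3NF.

3NF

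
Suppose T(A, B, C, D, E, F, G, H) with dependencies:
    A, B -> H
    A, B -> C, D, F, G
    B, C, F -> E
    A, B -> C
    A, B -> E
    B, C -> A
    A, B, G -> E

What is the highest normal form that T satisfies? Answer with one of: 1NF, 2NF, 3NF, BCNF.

Candidate keys: {A, B}, {B, C}. Prime attributes: {A, B, C}.
The left-hand side of every FD is a superkey, so BCNF is satisfied.

BCNF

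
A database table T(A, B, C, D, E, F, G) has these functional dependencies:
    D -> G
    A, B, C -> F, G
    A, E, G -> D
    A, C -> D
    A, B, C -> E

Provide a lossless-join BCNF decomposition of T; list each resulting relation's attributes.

{A, B, C, E, F}; {A, C, D}; {D, G}

Candidate key of the original relation: {A, B, C}.
Within {A, B, C, D, E, F, G}: {D}⁺ ∩ {A, B, C, D, E, F, G} = {D, G}, not the whole set, so D -> G violates BCNF; decompose into {D, G} and {A, B, C, D, E, F}.
{D, G}: every determinant is a superkey — BCNF.
Within {A, B, C, D, E, F}: {A, C}⁺ ∩ {A, B, C, D, E, F} = {A, C, D}, not the whole set, so A, C -> D violates BCNF; decompose into {A, C, D} and {A, B, C, E, F}.
{A, C, D}: every determinant is a superkey — BCNF.
{A, B, C, E, F}: every determinant is a superkey — BCNF.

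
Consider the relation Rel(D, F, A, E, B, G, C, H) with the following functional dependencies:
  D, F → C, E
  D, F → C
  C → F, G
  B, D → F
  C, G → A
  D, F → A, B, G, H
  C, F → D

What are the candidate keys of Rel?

{C} is a candidate key since {C}⁺ = {A, B, C, D, E, F, G, H} covers every attribute.
{B, D} is a candidate key since {B, D}⁺ = {A, B, C, D, E, F, G, H} covers every attribute.
{D, F} is a candidate key since {D, F}⁺ = {A, B, C, D, E, F, G, H} covers every attribute.
Any other superkey properly contains one of these, so there are no further candidate keys.

{B, D}, {C}, {D, F}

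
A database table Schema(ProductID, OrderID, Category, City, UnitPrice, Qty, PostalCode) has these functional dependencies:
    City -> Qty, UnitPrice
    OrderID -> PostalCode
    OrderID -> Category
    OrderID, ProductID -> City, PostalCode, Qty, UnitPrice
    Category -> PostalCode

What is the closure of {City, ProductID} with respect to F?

{City, ProductID, Qty, UnitPrice}

Start with {City, ProductID}.
City -> Qty, UnitPrice applies; add {Qty, UnitPrice} → now {City, ProductID, Qty, UnitPrice}.
No further FD applies.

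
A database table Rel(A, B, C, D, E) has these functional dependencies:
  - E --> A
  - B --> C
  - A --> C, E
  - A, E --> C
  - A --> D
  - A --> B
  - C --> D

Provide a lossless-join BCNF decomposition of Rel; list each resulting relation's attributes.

{A, B, E}; {B, C}; {C, D}

Candidate keys of the original relation: {A}, {E}.
Within {A, B, C, D, E}: {B}⁺ ∩ {A, B, C, D, E} = {B, C, D}, not the whole set, so B --> C, D violates BCNF; decompose into {B, C, D} and {A, B, E}.
Within {B, C, D}: {C}⁺ ∩ {B, C, D} = {C, D}, not the whole set, so C --> D violates BCNF; decompose into {C, D} and {B, C}.
{C, D} is in BCNF.
{B, C} is in BCNF.
{A, B, E} is in BCNF.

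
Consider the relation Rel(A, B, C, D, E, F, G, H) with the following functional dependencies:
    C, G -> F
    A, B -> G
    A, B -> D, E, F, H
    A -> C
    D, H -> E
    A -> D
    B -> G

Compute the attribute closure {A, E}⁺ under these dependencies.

{A, C, D, E}

Start with {A, E}.
A -> C applies; add {C} → now {A, C, E}.
A -> D applies; add {D} → now {A, C, D, E}.
No further FD applies.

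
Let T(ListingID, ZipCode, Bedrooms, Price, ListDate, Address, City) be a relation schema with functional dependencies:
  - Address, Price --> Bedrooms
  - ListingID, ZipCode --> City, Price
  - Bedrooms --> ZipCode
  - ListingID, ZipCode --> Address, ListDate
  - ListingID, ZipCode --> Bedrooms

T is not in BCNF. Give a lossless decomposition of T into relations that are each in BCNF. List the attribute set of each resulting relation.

Candidate keys of the original relation: {Address, ListingID, Price}, {Bedrooms, ListingID}, {ListingID, ZipCode}.
{Address, Bedrooms, City, ListDate, ListingID, Price, ZipCode}: {Address, Price} determines {Address, Bedrooms, Price, ZipCode} here but is not a superkey — split on Address, Price --> Bedrooms, ZipCode, giving {Address, Bedrooms, Price, ZipCode} and {Address, City, ListDate, ListingID, Price}.
{Address, Bedrooms, Price, ZipCode}: {Bedrooms} determines {Bedrooms, ZipCode} here but is not a superkey — split on Bedrooms --> ZipCode, giving {Bedrooms, ZipCode} and {Address, Bedrooms, Price}.
{Bedrooms, ZipCode}: every determinant is a superkey — BCNF.
{Address, Bedrooms, Price}: every determinant is a superkey — BCNF.
{Address, City, ListDate, ListingID, Price}: every determinant is a superkey — BCNF.

{Address, Bedrooms, Price}; {Address, City, ListDate, ListingID, Price}; {Bedrooms, ZipCode}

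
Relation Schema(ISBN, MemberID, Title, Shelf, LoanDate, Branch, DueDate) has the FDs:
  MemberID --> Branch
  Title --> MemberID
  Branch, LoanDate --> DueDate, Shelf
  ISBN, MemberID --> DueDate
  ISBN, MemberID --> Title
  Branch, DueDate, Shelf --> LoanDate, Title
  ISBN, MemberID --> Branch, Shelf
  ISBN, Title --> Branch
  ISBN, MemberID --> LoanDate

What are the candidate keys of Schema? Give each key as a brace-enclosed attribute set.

No FD produces {ISBN}, so it must be in every candidate key.
{ISBN, MemberID}⁺ = {Branch, DueDate, ISBN, LoanDate, MemberID, Shelf, Title} — all of the relation — so {ISBN, MemberID} is a candidate key.
{ISBN, Title}⁺ = {Branch, DueDate, ISBN, LoanDate, MemberID, Shelf, Title} — all of the relation — so {ISBN, Title} is a candidate key.
{Branch, ISBN, LoanDate}⁺ = {Branch, DueDate, ISBN, LoanDate, MemberID, Shelf, Title} — all of the relation — so {Branch, ISBN, LoanDate} is a candidate key.
{Branch, DueDate, ISBN, Shelf}⁺ = {Branch, DueDate, ISBN, LoanDate, MemberID, Shelf, Title} — all of the relation — so {Branch, DueDate, ISBN, Shelf} is a candidate key.
These are minimal and exhaustive — every other superkey contains one of them.

{Branch, DueDate, ISBN, Shelf}, {Branch, ISBN, LoanDate}, {ISBN, MemberID}, {ISBN, Title}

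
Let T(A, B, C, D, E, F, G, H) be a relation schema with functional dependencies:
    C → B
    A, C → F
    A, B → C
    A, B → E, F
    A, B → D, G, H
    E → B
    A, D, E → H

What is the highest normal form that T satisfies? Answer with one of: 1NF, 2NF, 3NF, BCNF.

Candidate keys: {A, B}, {A, C}, {A, E}. Prime attributes: {A, B, C, E}.
For C → B we have {C}⁺ = {B, C}; {C} is not a superkey, so BCNF fails.
Since {B} ⊆ prime attributes and every other non-superkey FD also has a prime right side, the schema is in 3NF.

3NF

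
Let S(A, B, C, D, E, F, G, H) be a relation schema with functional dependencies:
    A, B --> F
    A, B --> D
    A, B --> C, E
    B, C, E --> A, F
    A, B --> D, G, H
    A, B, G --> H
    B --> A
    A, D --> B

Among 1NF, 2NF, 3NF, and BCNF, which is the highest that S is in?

BCNF

Candidate keys: {A, D}, {B}. Prime attributes: {A, B, D}.
Each dependency's left side is a superkey — BCNF holds.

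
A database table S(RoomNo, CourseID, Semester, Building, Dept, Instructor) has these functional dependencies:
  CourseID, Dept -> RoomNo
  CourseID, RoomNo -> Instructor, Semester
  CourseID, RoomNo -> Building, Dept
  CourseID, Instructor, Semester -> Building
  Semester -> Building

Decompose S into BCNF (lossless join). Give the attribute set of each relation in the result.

Candidate keys of the original relation: {CourseID, Dept}, {CourseID, RoomNo}.
Within {Building, CourseID, Dept, Instructor, RoomNo, Semester}: {CourseID, Instructor, Semester}⁺ ∩ {Building, CourseID, Dept, Instructor, RoomNo, Semester} = {Building, CourseID, Instructor, Semester}, not the whole set, so CourseID, Instructor, Semester -> Building violates BCNF; decompose into {Building, CourseID, Instructor, Semester} and {CourseID, Dept, Instructor, RoomNo, Semester}.
Within {Building, CourseID, Instructor, Semester}: {Semester}⁺ ∩ {Building, CourseID, Instructor, Semester} = {Building, Semester}, not the whole set, so Semester -> Building violates BCNF; decompose into {Building, Semester} and {CourseID, Instructor, Semester}.
{Building, Semester}: every determinant is a superkey — BCNF.
{CourseID, Instructor, Semester}: every determinant is a superkey — BCNF.
{CourseID, Dept, Instructor, RoomNo, Semester}: every determinant is a superkey — BCNF.

{Building, Semester}; {CourseID, Dept, Instructor, RoomNo, Semester}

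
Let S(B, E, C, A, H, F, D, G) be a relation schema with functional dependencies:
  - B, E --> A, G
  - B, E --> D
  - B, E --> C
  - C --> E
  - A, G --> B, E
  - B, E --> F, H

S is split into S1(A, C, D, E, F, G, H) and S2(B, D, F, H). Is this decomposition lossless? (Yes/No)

No

S1 ∩ S2 = {D, F, H}; its closure under F is {D, F, H}.
The closure covers neither S1 nor S2 entirely; the join is not lossless.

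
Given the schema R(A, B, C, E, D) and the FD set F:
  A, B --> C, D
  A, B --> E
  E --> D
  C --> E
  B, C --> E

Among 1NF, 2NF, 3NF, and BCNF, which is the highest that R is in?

2NF

Candidate key: {A, B}. Prime attributes: {A, B}.
E --> D breaks BCNF: {E}⁺ = {D, E}, so {E} is not a superkey.
Because {D} is non-prime and the left side of E --> D is not a superkey, the relation is not in 3NF.
Checking every proper subset of each key, none determines a non-prime attribute — 2NF is satisfied.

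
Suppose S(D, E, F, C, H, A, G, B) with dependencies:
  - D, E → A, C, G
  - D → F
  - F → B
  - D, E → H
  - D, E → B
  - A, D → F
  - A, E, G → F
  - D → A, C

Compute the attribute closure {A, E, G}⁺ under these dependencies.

Start with {A, E, G}.
A, E, G → F applies; add {F} → now {A, E, F, G}.
F → B applies; add {B} → now {A, B, E, F, G}.
No further FD applies.

{A, B, E, F, G}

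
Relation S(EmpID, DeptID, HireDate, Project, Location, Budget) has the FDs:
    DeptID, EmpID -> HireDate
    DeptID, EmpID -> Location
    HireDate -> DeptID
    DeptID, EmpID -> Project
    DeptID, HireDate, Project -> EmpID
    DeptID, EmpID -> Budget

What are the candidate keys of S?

{DeptID, EmpID}, {EmpID, HireDate}, {HireDate, Project}

Closure of {DeptID, EmpID} is {Budget, DeptID, EmpID, HireDate, Location, Project}, the whole schema; {DeptID, EmpID} is a candidate key.
Closure of {EmpID, HireDate} is {Budget, DeptID, EmpID, HireDate, Location, Project}, the whole schema; {EmpID, HireDate} is a candidate key.
Closure of {HireDate, Project} is {Budget, DeptID, EmpID, HireDate, Location, Project}, the whole schema; {HireDate, Project} is a candidate key.
No proper subset of any of these is a key, and no other minimal superkey exists.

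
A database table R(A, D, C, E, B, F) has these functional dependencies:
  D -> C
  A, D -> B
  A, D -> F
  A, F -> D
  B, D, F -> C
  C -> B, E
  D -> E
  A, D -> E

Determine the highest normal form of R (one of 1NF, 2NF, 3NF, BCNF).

Candidate keys: {A, D}, {A, F}. Prime attributes: {A, D, F}.
D -> C breaks BCNF: {D}⁺ = {B, C, D, E}, so {D} is not a superkey.
D -> C has non-prime {C} on the right and a non-superkey on the left, so 3NF fails.
Since {D} ⊂ {A, D} and {D}⁺ ⊇ {B, C, E} with {B, C, E} non-prime, there is a partial dependency; 2NF fails.

1NF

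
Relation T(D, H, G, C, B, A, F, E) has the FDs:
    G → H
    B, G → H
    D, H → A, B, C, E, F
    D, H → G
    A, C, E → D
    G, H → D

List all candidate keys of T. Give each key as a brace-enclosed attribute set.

{G} is a candidate key since {G}⁺ = {A, B, C, D, E, F, G, H} covers every attribute.
{D, H} is a candidate key since {D, H}⁺ = {A, B, C, D, E, F, G, H} covers every attribute.
{A, C, E, H} is a candidate key since {A, C, E, H}⁺ = {A, B, C, D, E, F, G, H} covers every attribute.
Any other superkey properly contains one of these, so there are no further candidate keys.

{A, C, E, H}, {D, H}, {G}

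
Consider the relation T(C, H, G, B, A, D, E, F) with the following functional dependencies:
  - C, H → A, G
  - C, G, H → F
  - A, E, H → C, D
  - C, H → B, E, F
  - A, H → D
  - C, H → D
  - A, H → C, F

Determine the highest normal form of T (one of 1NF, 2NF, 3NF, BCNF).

Candidate keys: {A, H}, {C, H}. Prime attributes: {A, C, H}.
Every FD has a superkey on the left, so the relation is in BCNF.

BCNF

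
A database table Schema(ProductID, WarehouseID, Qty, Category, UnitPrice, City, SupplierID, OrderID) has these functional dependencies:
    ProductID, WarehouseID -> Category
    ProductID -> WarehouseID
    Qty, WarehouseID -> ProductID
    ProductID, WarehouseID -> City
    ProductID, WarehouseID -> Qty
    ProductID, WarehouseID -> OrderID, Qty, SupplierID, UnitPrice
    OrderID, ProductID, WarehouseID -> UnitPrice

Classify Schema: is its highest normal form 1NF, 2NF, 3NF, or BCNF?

Candidate keys: {ProductID}, {Qty, WarehouseID}. Prime attributes: {ProductID, Qty, WarehouseID}.
The left-hand side of every FD is a superkey, so BCNF is satisfied.

BCNF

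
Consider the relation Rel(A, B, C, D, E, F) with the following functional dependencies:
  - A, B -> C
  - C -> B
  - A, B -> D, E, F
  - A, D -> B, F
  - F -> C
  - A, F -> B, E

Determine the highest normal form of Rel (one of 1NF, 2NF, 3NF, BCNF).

Candidate keys: {A, B}, {A, C}, {A, D}, {A, F}. Prime attributes: {A, B, C, D, F}.
For C -> B we have {C}⁺ = {B, C}; {C} is not a superkey, so BCNF fails.
But every attribute on its right side ({B}) is prime, and the same holds for every other non-superkey FD, so 3NF still holds.

3NF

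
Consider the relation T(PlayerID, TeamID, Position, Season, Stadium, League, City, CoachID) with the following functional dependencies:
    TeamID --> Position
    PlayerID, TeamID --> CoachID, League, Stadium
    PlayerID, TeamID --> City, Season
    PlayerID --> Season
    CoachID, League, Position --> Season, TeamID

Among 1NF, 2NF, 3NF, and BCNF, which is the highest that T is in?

1NF

Candidate keys: {CoachID, League, PlayerID, Position}, {PlayerID, TeamID}. Prime attributes: {CoachID, League, PlayerID, Position, TeamID}.
TeamID --> Position: {TeamID}⁺ = {Position, TeamID}, which is not all of the attributes, so the left side is not a superkey — BCNF is violated.
PlayerID --> Season determines the non-prime attribute {Season} from a non-superkey — 3NF is violated.
{PlayerID} is a proper subset of the key {PlayerID, TeamID}, and {PlayerID}⁺ contains the non-prime attribute {Season} — a partial dependency, so 2NF is violated.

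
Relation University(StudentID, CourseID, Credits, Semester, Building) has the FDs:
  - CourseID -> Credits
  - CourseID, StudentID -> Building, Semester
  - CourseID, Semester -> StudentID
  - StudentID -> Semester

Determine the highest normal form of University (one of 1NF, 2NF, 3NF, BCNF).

1NF

Candidate keys: {CourseID, Semester}, {CourseID, StudentID}. Prime attributes: {CourseID, Semester, StudentID}.
For CourseID -> Credits we have {CourseID}⁺ = {CourseID, Credits}; {CourseID} is not a superkey, so BCNF fails.
CourseID -> Credits has non-prime {Credits} on the right and a non-superkey on the left, so 3NF fails.
The proper key subset {CourseID} of {CourseID, Semester} determines non-prime {Credits}, so the relation is not even in 2NF.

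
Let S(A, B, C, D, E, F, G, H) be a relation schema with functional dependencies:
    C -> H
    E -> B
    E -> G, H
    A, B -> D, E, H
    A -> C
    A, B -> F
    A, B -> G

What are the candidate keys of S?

{A, B}, {A, E}

No FD produces {A}, so it must be in every candidate key.
Closure of {A, B} is {A, B, C, D, E, F, G, H}, the whole schema; {A, B} is a candidate key.
Closure of {A, E} is {A, B, C, D, E, F, G, H}, the whole schema; {A, E} is a candidate key.
Any other superkey properly contains one of these, so there are no further candidate keys.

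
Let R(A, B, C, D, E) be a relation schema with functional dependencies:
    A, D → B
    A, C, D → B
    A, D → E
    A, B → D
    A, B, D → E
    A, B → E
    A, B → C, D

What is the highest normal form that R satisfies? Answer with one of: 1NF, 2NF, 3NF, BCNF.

Candidate keys: {A, B}, {A, D}. Prime attributes: {A, B, D}.
The left-hand side of every FD is a superkey, so BCNF is satisfied.

BCNF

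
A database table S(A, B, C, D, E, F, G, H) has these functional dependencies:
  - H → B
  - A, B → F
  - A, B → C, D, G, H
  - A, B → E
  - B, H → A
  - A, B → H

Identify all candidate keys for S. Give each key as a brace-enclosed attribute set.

{H}⁺ = {A, B, C, D, E, F, G, H} — all of the relation — so {H} is a candidate key.
{A, B}⁺ = {A, B, C, D, E, F, G, H} — all of the relation — so {A, B} is a candidate key.
No proper subset of any of these is a key, and no other minimal superkey exists.

{A, B}, {H}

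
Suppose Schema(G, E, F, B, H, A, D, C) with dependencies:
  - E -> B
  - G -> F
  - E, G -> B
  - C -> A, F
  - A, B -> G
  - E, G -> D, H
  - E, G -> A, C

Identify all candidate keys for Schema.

{A, E}, {C, E}, {E, G}

No FD produces {E}, so it must be in every candidate key.
Closure of {A, E} is {A, B, C, D, E, F, G, H}, the whole schema; {A, E} is a candidate key.
Closure of {C, E} is {A, B, C, D, E, F, G, H}, the whole schema; {C, E} is a candidate key.
Closure of {E, G} is {A, B, C, D, E, F, G, H}, the whole schema; {E, G} is a candidate key.
No proper subset of any of these is a key, and no other minimal superkey exists.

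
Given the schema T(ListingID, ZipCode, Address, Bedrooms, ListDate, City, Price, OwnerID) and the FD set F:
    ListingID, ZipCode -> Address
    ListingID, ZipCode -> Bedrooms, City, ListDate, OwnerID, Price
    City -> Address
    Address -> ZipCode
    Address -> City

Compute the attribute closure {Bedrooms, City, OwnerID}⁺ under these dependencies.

Start with {Bedrooms, City, OwnerID}.
City -> Address applies; add {Address} → now {Address, Bedrooms, City, OwnerID}.
Address -> ZipCode applies; add {ZipCode} → now {Address, Bedrooms, City, OwnerID, ZipCode}.
No further FD applies.

{Address, Bedrooms, City, OwnerID, ZipCode}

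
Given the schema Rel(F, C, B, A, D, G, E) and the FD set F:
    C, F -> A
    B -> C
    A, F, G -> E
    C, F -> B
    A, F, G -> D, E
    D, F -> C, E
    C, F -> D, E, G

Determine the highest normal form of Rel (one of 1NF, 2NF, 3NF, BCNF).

Candidate keys: {A, F, G}, {B, F}, {C, F}, {D, F}. Prime attributes: {A, B, C, D, F, G}.
B -> C breaks BCNF: {B}⁺ = {B, C}, so {B} is not a superkey.
Its right-hand attributes {C} are all prime, as are those of every other non-superkey FD — the relation is in 3NF.

3NF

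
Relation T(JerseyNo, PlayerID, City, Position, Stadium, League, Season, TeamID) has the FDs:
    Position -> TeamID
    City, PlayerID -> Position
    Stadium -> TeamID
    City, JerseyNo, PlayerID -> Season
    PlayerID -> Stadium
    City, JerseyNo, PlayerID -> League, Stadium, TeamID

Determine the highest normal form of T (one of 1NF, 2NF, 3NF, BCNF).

1NF

Candidate key: {City, JerseyNo, PlayerID}. Prime attributes: {City, JerseyNo, PlayerID}.
Position -> TeamID: {Position}⁺ = {Position, TeamID}, which is not all of the attributes, so the left side is not a superkey — BCNF is violated.
Because {TeamID} is non-prime and the left side of Position -> TeamID is not a superkey, the relation is not in 3NF.
The proper key subset {PlayerID} of {City, JerseyNo, PlayerID} determines non-prime {Stadium, TeamID}, so the relation is not even in 2NF.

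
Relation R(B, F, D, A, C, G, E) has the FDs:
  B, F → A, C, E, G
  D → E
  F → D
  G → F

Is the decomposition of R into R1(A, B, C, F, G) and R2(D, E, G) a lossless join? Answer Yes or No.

Yes

The shared attributes are {G} and {G}⁺ = {D, E, F, G}.
R2 is contained in that closure, so R1 ∩ R2 → R2 holds and the join is lossless.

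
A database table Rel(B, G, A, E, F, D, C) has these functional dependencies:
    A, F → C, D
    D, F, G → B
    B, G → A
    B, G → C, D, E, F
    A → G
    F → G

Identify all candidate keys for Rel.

{A, B}, {A, F}, {B, F}, {B, G}, {D, F}

Closure of {A, B} is {A, B, C, D, E, F, G}, the whole schema; {A, B} is a candidate key.
Closure of {A, F} is {A, B, C, D, E, F, G}, the whole schema; {A, F} is a candidate key.
Closure of {B, F} is {A, B, C, D, E, F, G}, the whole schema; {B, F} is a candidate key.
Closure of {B, G} is {A, B, C, D, E, F, G}, the whole schema; {B, G} is a candidate key.
Closure of {D, F} is {A, B, C, D, E, F, G}, the whole schema; {D, F} is a candidate key.
Any other superkey properly contains one of these, so there are no further candidate keys.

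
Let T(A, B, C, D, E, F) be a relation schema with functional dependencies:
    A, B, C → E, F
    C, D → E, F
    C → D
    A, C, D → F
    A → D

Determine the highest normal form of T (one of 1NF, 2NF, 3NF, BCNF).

1NF

Candidate key: {A, B, C}. Prime attributes: {A, B, C}.
C, D → E, F: {C, D}⁺ = {C, D, E, F}, which is not all of the attributes, so the left side is not a superkey — BCNF is violated.
C, D → E, F has non-prime {E, F} on the right and a non-superkey on the left, so 3NF fails.
Since {A} ⊂ {A, B, C} and {A}⁺ ⊇ {D} with {D} non-prime, there is a partial dependency; 2NF fails.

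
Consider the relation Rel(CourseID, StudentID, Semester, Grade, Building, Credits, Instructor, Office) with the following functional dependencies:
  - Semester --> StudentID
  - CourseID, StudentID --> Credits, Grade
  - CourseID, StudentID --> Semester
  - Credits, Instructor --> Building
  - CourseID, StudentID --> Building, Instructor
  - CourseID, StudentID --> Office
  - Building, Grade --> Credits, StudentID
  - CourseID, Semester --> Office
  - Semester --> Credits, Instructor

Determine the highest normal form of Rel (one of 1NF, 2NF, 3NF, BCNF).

Candidate keys: {Building, CourseID, Grade}, {CourseID, Credits, Grade, Instructor}, {CourseID, Semester}, {CourseID, StudentID}. Prime attributes: {Building, CourseID, Credits, Grade, Instructor, Semester, StudentID}.
For Semester --> StudentID we have {Semester}⁺ = {Building, Credits, Instructor, Semester, StudentID}; {Semester} is not a superkey, so BCNF fails.
Since {StudentID} ⊆ prime attributes and every other non-superkey FD also has a prime right side, the schema is in 3NF.

3NF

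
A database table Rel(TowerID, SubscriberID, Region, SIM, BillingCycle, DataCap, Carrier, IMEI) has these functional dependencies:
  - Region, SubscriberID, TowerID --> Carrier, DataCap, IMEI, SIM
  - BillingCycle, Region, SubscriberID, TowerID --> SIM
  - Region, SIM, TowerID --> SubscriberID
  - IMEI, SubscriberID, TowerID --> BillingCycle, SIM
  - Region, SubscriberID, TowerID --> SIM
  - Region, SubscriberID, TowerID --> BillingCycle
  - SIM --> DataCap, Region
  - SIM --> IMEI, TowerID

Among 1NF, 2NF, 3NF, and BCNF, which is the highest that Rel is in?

BCNF

Candidate keys: {IMEI, SubscriberID, TowerID}, {Region, SubscriberID, TowerID}, {SIM}. Prime attributes: {IMEI, Region, SIM, SubscriberID, TowerID}.
Each dependency's left side is a superkey — BCNF holds.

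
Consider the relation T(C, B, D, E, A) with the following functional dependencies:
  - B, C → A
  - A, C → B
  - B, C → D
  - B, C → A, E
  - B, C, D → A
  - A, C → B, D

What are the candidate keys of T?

{A, C}, {B, C}

Attributes never on any right-hand side: {C} — every candidate key must contain it.
{A, C}⁺ = {A, B, C, D, E}, which is every attribute, so {A, C} is a candidate key.
{B, C}⁺ = {A, B, C, D, E}, which is every attribute, so {B, C} is a candidate key.
Any other superkey properly contains one of these, so there are no further candidate keys.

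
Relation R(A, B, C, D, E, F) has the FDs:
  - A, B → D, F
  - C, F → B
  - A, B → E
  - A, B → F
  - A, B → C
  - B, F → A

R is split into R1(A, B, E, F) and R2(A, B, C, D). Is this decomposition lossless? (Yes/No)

Yes

Common attributes: {A, B}; their closure is {A, B, C, D, E, F}.
Since R1 ⊆ {A, B, C, D, E, F}, the intersection is a superkey of R1; the decomposition is lossless.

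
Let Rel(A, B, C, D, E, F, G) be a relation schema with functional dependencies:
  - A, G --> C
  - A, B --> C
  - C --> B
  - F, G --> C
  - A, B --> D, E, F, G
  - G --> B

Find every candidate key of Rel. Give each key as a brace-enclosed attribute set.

{A, B}, {A, C}, {A, G}

{A} never appears on the right of any FD, so every key must include it.
Closure of {A, B} is {A, B, C, D, E, F, G}, the whole schema; {A, B} is a candidate key.
Closure of {A, C} is {A, B, C, D, E, F, G}, the whole schema; {A, C} is a candidate key.
Closure of {A, G} is {A, B, C, D, E, F, G}, the whole schema; {A, G} is a candidate key.
No proper subset of any of these is a key, and no other minimal superkey exists.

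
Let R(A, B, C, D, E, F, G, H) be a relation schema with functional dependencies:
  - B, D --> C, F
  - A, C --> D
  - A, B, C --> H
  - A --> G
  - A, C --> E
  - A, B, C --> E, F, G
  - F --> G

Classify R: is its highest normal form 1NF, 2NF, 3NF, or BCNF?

1NF

Candidate keys: {A, B, C}, {A, B, D}. Prime attributes: {A, B, C, D}.
B, D --> C, F breaks BCNF: {B, D}⁺ = {B, C, D, F, G}, so {B, D} is not a superkey.
B, D --> C, F determines the non-prime attribute {F} from a non-superkey — 3NF is violated.
The proper key subset {A} of {A, B, C} determines non-prime {G}, so the relation is not even in 2NF.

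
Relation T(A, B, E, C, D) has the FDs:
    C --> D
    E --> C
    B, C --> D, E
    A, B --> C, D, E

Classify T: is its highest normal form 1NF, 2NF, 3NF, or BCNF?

2NF

Candidate key: {A, B}. Prime attributes: {A, B}.
C --> D: {C}⁺ = {C, D}, which is not all of the attributes, so the left side is not a superkey — BCNF is violated.
C --> D has non-prime {D} on the right and a non-superkey on the left, so 3NF fails.
No proper subset of a key has a non-prime attribute in its closure, so there is no partial dependency; 2NF holds.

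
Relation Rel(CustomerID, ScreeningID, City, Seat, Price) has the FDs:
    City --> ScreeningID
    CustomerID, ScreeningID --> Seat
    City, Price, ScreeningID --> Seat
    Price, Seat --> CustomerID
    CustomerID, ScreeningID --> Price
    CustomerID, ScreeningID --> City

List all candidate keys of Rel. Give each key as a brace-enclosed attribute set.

{City, CustomerID}⁺ = {City, CustomerID, Price, ScreeningID, Seat}, which is every attribute, so {City, CustomerID} is a candidate key.
{City, Price}⁺ = {City, CustomerID, Price, ScreeningID, Seat}, which is every attribute, so {City, Price} is a candidate key.
{CustomerID, ScreeningID}⁺ = {City, CustomerID, Price, ScreeningID, Seat}, which is every attribute, so {CustomerID, ScreeningID} is a candidate key.
{Price, ScreeningID, Seat}⁺ = {City, CustomerID, Price, ScreeningID, Seat}, which is every attribute, so {Price, ScreeningID, Seat} is a candidate key.
These are minimal and exhaustive — every other superkey contains one of them.

{City, CustomerID}, {City, Price}, {CustomerID, ScreeningID}, {Price, ScreeningID, Seat}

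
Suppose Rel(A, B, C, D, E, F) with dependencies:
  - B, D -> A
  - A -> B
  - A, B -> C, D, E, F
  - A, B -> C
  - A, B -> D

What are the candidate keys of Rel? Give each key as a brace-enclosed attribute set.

{A}, {B, D}

{A}⁺ = {A, B, C, D, E, F} — all of the relation — so {A} is a candidate key.
{B, D}⁺ = {A, B, C, D, E, F} — all of the relation — so {B, D} is a candidate key.
No proper subset of any of these is a key, and no other minimal superkey exists.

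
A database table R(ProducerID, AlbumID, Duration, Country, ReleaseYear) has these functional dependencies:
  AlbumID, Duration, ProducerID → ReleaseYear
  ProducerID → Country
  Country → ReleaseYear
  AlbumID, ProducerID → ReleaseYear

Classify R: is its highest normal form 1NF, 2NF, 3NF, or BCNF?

Candidate key: {AlbumID, Duration, ProducerID}. Prime attributes: {AlbumID, Duration, ProducerID}.
ProducerID → Country: {ProducerID}⁺ = {Country, ProducerID, ReleaseYear}, which is not all of the attributes, so the left side is not a superkey — BCNF is violated.
ProducerID → Country has non-prime {Country} on the right and a non-superkey on the left, so 3NF fails.
Since {ProducerID} ⊂ {AlbumID, Duration, ProducerID} and {ProducerID}⁺ ⊇ {Country, ReleaseYear} with {Country, ReleaseYear} non-prime, there is a partial dependency; 2NF fails.

1NF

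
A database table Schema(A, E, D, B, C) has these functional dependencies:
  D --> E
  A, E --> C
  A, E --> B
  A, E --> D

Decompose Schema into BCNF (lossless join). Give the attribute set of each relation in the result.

{A, B, C, D}; {D, E}

Candidate keys of the original relation: {A, D}, {A, E}.
Within {A, B, C, D, E}: {D}⁺ ∩ {A, B, C, D, E} = {D, E}, not the whole set, so D --> E violates BCNF; decompose into {D, E} and {A, B, C, D}.
{D, E} has no BCNF violation.
{A, B, C, D} has no BCNF violation.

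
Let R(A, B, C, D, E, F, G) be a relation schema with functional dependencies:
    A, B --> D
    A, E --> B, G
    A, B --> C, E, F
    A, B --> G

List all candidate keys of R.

No FD produces {A}, so it must be in every candidate key.
Closure of {A, B} is {A, B, C, D, E, F, G}, the whole schema; {A, B} is a candidate key.
Closure of {A, E} is {A, B, C, D, E, F, G}, the whole schema; {A, E} is a candidate key.
Any other superkey properly contains one of these, so there are no further candidate keys.

{A, B}, {A, E}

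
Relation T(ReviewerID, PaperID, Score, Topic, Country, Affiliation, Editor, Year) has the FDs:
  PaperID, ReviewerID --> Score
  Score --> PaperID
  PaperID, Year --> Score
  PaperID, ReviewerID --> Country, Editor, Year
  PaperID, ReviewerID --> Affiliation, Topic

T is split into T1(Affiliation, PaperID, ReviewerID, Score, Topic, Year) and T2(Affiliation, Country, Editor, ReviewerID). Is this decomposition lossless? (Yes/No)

No

T1 ∩ T2 = {Affiliation, ReviewerID}; its closure under F is {Affiliation, ReviewerID}.
Neither T1 nor T2 is contained in that closure, so the decomposition is lossy.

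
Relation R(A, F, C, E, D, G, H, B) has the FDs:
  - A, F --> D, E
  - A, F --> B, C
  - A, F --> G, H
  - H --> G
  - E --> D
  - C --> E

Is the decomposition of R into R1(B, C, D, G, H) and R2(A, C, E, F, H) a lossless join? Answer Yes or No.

No

R1 ∩ R2 = {C, H}; its closure under F is {C, D, E, G, H}.
R1 ⊄ {C, D, E, G, H} and R2 ⊄ {C, D, E, G, H}, so the split is lossy.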